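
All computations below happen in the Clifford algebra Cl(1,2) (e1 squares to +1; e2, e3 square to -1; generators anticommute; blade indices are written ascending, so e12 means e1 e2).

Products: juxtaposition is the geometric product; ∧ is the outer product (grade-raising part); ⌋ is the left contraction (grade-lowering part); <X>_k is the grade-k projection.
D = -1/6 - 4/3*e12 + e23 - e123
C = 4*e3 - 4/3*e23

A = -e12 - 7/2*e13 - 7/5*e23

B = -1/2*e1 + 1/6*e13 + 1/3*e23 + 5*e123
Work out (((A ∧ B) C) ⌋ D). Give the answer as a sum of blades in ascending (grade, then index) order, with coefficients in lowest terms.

step 1: 7/10*e123
step 2: 14/15*e1 - 14/5*e12
step 3: 56/15 - 56/45*e2 + 14/5*e3 - 14/15*e23
Answer: 56/15 - 56/45*e2 + 14/5*e3 - 14/15*e23


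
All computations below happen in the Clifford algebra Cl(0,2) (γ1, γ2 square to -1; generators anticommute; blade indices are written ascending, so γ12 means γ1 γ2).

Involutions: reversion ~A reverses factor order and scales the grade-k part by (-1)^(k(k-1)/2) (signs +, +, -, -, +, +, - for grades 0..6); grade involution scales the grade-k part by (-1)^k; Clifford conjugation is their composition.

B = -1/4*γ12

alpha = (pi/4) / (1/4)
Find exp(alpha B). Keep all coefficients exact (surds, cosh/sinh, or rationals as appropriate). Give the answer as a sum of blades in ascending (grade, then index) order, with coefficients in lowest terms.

B^2 = (-1/4)^2*(γ12)^2 = 1/16*(-1) = -1/16 (a basis 2-blade squares to minus the product of its generators' squares).
B^2 = -1/16 — since the square is negative, the closed form is circular: l = 1/4, alpha*l = pi/4, so exp(alpha B) = cos(pi/4) + (sin(pi/4)/(1/4))*B = sqrt(2)/2 + (2*sqrt(2))*B.
Answer: sqrt(2)/2 - sqrt(2)/2*γ12


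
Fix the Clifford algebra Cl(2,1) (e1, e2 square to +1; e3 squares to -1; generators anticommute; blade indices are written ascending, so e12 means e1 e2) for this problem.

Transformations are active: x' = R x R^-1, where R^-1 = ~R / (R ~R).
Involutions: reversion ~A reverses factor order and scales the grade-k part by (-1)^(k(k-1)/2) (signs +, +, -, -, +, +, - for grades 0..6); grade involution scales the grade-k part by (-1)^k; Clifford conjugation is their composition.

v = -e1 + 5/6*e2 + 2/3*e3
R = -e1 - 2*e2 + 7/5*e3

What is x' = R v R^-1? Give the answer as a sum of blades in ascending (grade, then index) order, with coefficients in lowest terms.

~R = -e1 - 2*e2 + 7/5*e3, and R ~R = 76/25, so R^-1 = ~R / (76/25).
R v = -8/5 - 17/6*e12 + 11/15*e13 - 5/2*e23
Answer: 39/19*e1 + 145/114*e2 - 122/57*e3


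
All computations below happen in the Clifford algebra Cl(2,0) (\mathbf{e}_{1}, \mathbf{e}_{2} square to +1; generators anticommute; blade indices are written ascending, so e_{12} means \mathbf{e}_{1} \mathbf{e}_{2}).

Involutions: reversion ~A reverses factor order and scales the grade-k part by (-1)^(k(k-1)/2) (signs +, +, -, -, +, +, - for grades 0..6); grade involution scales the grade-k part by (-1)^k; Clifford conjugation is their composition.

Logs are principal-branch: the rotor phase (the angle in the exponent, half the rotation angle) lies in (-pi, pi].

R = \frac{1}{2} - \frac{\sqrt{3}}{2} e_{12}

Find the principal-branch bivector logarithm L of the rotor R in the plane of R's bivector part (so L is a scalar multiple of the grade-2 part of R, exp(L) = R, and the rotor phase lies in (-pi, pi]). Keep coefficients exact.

The scalar part of R is \frac{1}{2}, which fixes the principal-branch rotor phase; the unit plane is then the bivector part divided by the sine of that phase, and L is that plane scaled by the phase.
Concretely: cos(phase) = \frac{1}{2} gives phase = ±\frac{\pi}{3}, and since phase/sin(phase) is even the sign is immaterial: L = (phase/sin(phase)) * <R>_2 = (\frac{2 \sqrt{3} \pi}{9}) * <R>_2.
Answer: - \frac{\pi}{3} e_{12}


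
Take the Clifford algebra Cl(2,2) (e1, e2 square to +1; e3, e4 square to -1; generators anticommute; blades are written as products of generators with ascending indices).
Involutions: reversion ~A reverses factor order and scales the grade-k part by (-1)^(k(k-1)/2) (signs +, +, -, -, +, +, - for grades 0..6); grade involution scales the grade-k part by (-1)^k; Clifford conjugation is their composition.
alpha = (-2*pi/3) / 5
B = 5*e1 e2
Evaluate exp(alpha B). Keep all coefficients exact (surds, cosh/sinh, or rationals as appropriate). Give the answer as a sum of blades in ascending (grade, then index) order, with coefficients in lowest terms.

B^2 = (5)^2*(e1 e2)^2 = 25*(-1) = -25 (a basis 2-blade squares to minus the product of its generators' squares).
B^2 = -25 — B^2 < 0, so the exponential closes trigonometrically: l = 5, alpha*l = -2*pi/3, so exp(alpha B) = cos(-2*pi/3) + (sin(-2*pi/3)/5)*B = -1/2 + (-sqrt(3)/10)*B.
Answer: -1/2 - sqrt(3)/2*e1 e2


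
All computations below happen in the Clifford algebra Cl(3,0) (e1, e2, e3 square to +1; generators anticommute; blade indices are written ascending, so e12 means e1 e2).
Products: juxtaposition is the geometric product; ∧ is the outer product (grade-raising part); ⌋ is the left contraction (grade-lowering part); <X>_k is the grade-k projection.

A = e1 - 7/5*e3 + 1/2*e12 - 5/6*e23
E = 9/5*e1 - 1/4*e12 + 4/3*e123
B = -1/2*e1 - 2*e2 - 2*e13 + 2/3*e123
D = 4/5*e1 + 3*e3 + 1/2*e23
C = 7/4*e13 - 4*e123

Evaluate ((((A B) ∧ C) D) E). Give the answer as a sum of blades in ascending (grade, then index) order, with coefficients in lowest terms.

step 1: -1/2 - 146/45*e1 + 1/4*e2 - 4*e3 - 19/15*e12 - 7/10*e13 - 17/15*e23 + 5/12*e123
step 2: -7/8*e13 + 25/16*e123
step 3: -109/32*e1 + 7/10*e3 + 41/8*e12 + 5/4*e23
step 4: -97/20 - 5/3*e1 - 5359/640*e2 - 41/6*e3 + 14/15*e12 - 379/400*e13 - 109/24*e23 + 83/40*e123
Answer: -97/20 - 5/3*e1 - 5359/640*e2 - 41/6*e3 + 14/15*e12 - 379/400*e13 - 109/24*e23 + 83/40*e123


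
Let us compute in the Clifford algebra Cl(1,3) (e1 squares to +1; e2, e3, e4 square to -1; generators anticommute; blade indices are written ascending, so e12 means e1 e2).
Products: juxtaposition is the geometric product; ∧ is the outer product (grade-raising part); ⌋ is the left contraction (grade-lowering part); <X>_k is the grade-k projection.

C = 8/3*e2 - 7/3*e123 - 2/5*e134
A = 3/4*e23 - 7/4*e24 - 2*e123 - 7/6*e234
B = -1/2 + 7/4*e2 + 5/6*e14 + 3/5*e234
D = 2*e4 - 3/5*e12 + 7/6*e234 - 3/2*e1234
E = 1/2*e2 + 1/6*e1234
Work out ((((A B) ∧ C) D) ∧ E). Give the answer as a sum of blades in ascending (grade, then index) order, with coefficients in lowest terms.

step 1: -7/10 + 21/80*e3 - 281/80*e4 + 35/24*e12 - 7/2*e13 + 6/5*e14 - 3/8*e23 + 7/8*e24 + 49/24*e34 + 1/36*e123 - 13/12*e234 + 5/8*e1234
step 2: -28/15*e2 - 7/10*e23 + 281/30*e24 + 329/30*e123 - 16/5*e124 + 7/25*e134 + 49/9*e234 - 1967/240*e1234
step 3: -25669/4320 - 1981/7200*e1 - 2747/150*e2 + 8233/900*e3 + 1439/75*e4 + 911/150*e12 - 5377/300*e13 - 8759/450*e14 - 98/9*e23 - 56/15*e24 + 25543/3600*e34 + 1967/120*e123 - 7/15*e134 - 196/125*e234 + 329/15*e1234
step 4: -25669/8640*e2 - 1981/14400*e12 - 8233/1800*e23 - 1439/150*e24 + 5377/600*e123 + 8759/900*e124 + 25543/7200*e234 - 31717/25920*e1234
Answer: -25669/8640*e2 - 1981/14400*e12 - 8233/1800*e23 - 1439/150*e24 + 5377/600*e123 + 8759/900*e124 + 25543/7200*e234 - 31717/25920*e1234


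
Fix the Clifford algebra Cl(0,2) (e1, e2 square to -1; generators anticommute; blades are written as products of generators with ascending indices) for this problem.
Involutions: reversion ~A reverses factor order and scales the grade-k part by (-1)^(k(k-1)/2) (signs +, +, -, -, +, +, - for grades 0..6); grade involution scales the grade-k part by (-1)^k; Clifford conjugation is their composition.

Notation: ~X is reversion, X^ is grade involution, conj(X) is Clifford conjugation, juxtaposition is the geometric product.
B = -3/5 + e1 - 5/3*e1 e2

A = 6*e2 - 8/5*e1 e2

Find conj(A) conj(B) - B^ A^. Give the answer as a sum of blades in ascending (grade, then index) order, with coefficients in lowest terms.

first term: -8/3 - 10*e1 + 2*e2 - 174/25*e1 e2
second term: -8/3 - 10*e1 + 2*e2 + 174/25*e1 e2
Answer: -348/25*e1 e2


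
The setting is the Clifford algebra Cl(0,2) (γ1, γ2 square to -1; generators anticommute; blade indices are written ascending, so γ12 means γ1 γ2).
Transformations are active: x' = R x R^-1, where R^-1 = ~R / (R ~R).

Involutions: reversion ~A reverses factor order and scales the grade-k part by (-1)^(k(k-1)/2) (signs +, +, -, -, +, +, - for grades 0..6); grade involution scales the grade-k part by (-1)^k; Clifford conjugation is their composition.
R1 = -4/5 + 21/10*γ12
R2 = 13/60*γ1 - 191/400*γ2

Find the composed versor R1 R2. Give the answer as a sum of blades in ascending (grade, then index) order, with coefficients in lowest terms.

Distribute over the terms of R1 (each basis-blade product reordered to ascending indices, repeated generators contracted through their squares):
(-4/5) R2 = -13/75*γ1 + 191/500*γ2
(21/10*γ12) R2 = 4011/4000*γ1 + 91/200*γ2
Summing the partial products and collecting blades:
Answer: 9953/12000*γ1 + 837/1000*γ2


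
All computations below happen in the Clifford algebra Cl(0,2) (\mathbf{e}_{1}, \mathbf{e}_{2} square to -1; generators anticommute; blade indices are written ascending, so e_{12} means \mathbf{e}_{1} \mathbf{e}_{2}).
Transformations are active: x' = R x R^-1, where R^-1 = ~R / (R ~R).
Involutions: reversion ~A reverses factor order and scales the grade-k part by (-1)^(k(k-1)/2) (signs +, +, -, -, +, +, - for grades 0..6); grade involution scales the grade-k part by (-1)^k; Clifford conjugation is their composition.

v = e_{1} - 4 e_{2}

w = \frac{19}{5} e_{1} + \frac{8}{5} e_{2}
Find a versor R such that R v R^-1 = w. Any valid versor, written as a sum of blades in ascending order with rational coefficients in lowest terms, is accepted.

Here q(v) = q(w) = -17; the classical choice R = v + w = \frac{24}{5} e_{1} - \frac{12}{5} e_{2} then realises v -> w under the sandwich.
Answer: \frac{24}{5} e_{1} - \frac{12}{5} e_{2}


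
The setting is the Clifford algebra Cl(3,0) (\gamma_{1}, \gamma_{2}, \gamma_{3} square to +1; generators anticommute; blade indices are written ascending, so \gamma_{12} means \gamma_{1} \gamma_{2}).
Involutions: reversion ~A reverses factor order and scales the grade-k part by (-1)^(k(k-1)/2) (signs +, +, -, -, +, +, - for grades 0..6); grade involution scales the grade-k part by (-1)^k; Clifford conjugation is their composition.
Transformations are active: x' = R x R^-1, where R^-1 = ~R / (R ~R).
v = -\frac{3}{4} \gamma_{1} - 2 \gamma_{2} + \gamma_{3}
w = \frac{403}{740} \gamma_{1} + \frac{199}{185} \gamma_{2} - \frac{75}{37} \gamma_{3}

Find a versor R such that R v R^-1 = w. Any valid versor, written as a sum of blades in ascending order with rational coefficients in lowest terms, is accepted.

Why this works: both vectors square to \frac{89}{16}, so q(v) = q(w) and R = v + w = -\frac{38}{185} \gamma_{1} - \frac{171}{185} \gamma_{2} - \frac{38}{37} \gamma_{3} carries v to w — its own direction survives, the complement (v - w)/2 flips.
Answer: -\frac{38}{185} \gamma_{1} - \frac{171}{185} \gamma_{2} - \frac{38}{37} \gamma_{3}


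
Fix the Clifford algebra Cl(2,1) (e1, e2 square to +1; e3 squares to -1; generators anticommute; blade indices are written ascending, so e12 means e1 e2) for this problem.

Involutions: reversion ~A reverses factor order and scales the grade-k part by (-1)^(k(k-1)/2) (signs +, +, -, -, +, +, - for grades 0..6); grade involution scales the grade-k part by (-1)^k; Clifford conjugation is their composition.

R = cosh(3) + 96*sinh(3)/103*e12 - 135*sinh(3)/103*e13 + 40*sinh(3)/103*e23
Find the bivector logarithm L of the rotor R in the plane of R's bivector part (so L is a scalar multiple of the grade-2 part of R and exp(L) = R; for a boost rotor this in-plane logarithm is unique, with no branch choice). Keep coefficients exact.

The scalar part of R is cosh(3), which determines |rapidity| via cosh; the sign lives in the bivector part, and pairing them (bivector part over sinh of the rapidity = the plane) gives the unique in-plane L = rapidity * plane.
Concretely: cosh(rapidity) = cosh(3) gives rapidity = ±3, and since rapidity/sinh(rapidity) is even the sign is immaterial: L = (rapidity/sinh(rapidity)) * <R>_2 = (3/sinh(3)) * <R>_2.
Answer: 288/103*e12 - 405/103*e13 + 120/103*e23


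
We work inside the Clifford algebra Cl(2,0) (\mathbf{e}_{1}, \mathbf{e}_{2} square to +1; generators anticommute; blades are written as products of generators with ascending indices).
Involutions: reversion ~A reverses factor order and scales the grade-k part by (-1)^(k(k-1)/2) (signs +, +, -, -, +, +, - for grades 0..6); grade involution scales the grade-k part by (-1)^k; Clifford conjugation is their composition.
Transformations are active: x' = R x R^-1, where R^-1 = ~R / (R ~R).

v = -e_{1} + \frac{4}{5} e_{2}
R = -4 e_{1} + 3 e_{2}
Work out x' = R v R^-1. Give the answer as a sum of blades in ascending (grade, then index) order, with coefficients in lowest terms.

~R = -4 e_{1} + 3 e_{2}, and R ~R = 25, so R^-1 = ~R / (25).
R v = \frac{32}{5} - \frac{1}{5} e_{1} e_{2}
Answer: -\frac{131}{125} e_{1} + \frac{92}{125} e_{2}


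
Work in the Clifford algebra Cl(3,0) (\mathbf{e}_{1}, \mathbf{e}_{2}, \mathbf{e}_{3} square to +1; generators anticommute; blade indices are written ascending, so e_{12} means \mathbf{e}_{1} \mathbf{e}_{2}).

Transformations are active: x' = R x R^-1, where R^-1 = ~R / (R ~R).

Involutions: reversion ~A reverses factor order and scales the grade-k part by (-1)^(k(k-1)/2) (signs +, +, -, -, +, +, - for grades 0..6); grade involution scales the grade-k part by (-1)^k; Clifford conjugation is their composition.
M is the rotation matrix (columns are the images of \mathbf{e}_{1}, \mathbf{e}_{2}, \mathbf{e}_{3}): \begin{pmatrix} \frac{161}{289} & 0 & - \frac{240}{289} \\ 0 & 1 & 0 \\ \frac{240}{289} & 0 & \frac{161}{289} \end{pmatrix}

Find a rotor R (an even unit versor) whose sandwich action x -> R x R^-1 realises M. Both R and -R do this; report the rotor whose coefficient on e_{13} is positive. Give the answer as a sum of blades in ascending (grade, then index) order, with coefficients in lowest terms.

Method: write R = a + b12*e_{12} + b13*e_{13} + b23*e_{23} with a^2 + b12^2 + b13^2 + b23^2 = 1 (so R^-1 = ~R). Expanding the columns R e_j ~R gives tr M = 4a^2 - 1 and, from the antisymmetric part, M21 - M12 = -4a*b12, M13 - M31 = 4a*b13, M32 - M23 = -4a*b23.
Here tr M = \frac{611}{289}, so a^2 = (1 + tr M)/4 = \frac{225}{289} and a = ±\frac{15}{17}. Taking a = \frac{15}{17}: M21 - M12 = 0, M13 - M31 = -\frac{480}{289}, M32 - M23 = 0, giving b12 = 0, b13 = -\frac{8}{17}, b23 = 0, i.e. R = \frac{15}{17} - \frac{8}{17} e_{13}.
Its e_{13} coefficient is negative, so report the other preimage -R.
Answer: -\frac{15}{17} + \frac{8}{17} e_{13}. Note: both R and -R realise this M (trace \frac{611}{289}); the covering map identifies them, and the e_{13}-coefficient sign is the tie-breaker.


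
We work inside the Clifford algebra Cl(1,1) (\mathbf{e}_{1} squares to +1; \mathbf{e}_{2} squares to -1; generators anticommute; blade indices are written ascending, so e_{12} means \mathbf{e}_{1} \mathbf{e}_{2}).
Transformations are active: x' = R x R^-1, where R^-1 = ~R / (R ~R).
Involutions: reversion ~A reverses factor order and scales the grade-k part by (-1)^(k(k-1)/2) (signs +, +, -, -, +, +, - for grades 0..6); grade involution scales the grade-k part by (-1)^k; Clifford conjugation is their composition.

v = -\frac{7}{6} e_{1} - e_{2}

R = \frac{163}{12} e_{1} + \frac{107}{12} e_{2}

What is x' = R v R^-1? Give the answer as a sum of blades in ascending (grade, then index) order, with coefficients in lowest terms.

~R = \frac{163}{12} e_{1} + \frac{107}{12} e_{2}, and R ~R = 105, so R^-1 = ~R / (105).
R v = -\frac{499}{72} - \frac{229}{72} e_{12}
Answer: -\frac{28417}{45360} e_{1} - \frac{8033}{45360} e_{2}


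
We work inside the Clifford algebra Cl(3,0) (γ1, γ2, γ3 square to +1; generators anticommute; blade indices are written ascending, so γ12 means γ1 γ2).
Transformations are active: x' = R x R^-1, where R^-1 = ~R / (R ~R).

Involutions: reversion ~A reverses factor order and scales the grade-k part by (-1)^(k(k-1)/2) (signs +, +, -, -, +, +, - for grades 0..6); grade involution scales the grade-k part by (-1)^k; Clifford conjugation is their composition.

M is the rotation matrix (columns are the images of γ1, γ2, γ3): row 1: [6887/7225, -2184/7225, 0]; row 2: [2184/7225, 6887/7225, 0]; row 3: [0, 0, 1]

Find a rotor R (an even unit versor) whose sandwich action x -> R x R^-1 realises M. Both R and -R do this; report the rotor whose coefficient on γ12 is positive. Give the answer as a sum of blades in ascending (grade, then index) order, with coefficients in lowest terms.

Method: write R = a + b12*γ12 + b13*γ13 + b23*γ23 with a^2 + b12^2 + b13^2 + b23^2 = 1 (so R^-1 = ~R). Expanding the columns R e_j ~R gives tr M = 4a^2 - 1 and, from the antisymmetric part, M21 - M12 = -4a*b12, M13 - M31 = 4a*b13, M32 - M23 = -4a*b23.
Here tr M = 20999/7225, so a^2 = (1 + tr M)/4 = 7056/7225 and a = ±84/85. Taking a = 84/85: M21 - M12 = 4368/7225, M13 - M31 = 0, M32 - M23 = 0, giving b12 = -13/85, b13 = 0, b23 = 0, i.e. R = 84/85 - 13/85*γ12.
Its γ12 coefficient is negative, so report the other preimage -R.
Answer: -84/85 + 13/85*γ12. Why the constraint matters: R and -R act identically through the sandwich — M has trace 20999/7225 either way — so only the sign condition on γ12 picks one of the two preimages.


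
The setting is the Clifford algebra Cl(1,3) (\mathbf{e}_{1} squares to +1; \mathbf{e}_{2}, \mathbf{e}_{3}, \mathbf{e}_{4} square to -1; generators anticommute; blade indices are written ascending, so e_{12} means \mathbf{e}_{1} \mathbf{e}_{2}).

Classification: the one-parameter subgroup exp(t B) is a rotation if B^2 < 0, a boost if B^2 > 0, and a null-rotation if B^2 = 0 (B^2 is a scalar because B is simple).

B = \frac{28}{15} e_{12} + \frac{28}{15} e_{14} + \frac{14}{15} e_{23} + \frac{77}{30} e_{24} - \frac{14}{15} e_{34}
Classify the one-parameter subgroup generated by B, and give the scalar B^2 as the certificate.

B^2 term by term: the squares give (\frac{28}{15})^2*(e_{12})^2 + (\frac{28}{15})^2*(e_{14})^2 + (\frac{14}{15})^2*(e_{23})^2 + (\frac{77}{30})^2*(e_{24})^2 + (-\frac{14}{15})^2*(e_{34})^2 = \frac{784}{225}*(+1) + \frac{784}{225}*(+1) + \frac{196}{225}*(-1) + \frac{5929}{900}*(-1) + \frac{196}{225}*(-1) = -\frac{49}{36} (each basis 2-blade squares to minus the product of its generators' squares); cross terms between blades sharing an index anticommute and cancel; the commuting (index-disjoint) pairs give grade-4 terms 2*c*c'*(blade product), which cancel blade by blade — e_{1234}: -\frac{784}{225} + \frac{784}{225} = 0 — confirming B is simple. So B^2 = -\frac{49}{36}.
Answer: rotation, certificate B^2 = -\frac{49}{36}. Key observation: B^2 = -\frac{49}{36} is a conjugation invariant, so its sign decides the class regardless of the surface form of B.


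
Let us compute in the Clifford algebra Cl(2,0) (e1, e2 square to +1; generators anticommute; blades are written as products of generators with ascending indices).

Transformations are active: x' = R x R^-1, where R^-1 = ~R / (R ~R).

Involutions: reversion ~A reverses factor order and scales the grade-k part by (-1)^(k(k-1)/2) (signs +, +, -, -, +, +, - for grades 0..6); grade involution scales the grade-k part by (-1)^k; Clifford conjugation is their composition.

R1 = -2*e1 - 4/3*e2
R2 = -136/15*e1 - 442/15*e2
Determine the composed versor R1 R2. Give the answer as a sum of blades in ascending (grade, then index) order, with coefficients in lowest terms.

Distribute over the terms of R1 (each basis-blade product reordered to ascending indices, repeated generators contracted through their squares):
(-2*e1) R2 = 272/15 + 884/15*e1 e2
(-4/3*e2) R2 = 1768/45 - 544/45*e1 e2
Summing the partial products and collecting blades:
Answer: 2584/45 + 2108/45*e1 e2


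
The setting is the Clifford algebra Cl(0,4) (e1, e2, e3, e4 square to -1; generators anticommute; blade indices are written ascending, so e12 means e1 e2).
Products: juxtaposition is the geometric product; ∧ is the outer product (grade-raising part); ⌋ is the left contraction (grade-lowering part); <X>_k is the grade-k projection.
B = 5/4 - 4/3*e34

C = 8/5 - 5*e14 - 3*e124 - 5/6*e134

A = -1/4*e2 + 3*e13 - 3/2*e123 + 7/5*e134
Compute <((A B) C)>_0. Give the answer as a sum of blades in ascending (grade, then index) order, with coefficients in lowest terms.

step 1: 28/15*e1 - 5/16*e2 + 15/4*e13 + 4*e14 - 15/8*e123 - 2*e124 + 7/4*e134 + 1/3*e234
step 2: 589/24 + 224/75*e1 - 5/2*e2 - 145/12*e3 + 299/24*e4 - 5/18*e12 + 7*e13 + 587/80*e14 - 83/12*e23 + 573/80*e24 - 1643/72*e34 - 14/3*e123 - 381/80*e124 + 14/5*e134 + 289/120*e234 - 25/96*e1234
step 3: 589/24
Answer: 589/24


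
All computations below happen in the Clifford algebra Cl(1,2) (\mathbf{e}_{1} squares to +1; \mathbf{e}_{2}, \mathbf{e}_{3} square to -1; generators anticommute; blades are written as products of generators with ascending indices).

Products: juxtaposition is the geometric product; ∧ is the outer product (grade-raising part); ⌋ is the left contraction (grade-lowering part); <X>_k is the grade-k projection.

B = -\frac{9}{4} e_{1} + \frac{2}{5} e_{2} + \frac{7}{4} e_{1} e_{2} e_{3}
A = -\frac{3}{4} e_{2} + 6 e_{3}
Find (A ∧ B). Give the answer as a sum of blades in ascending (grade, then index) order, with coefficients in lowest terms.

step 1: -\frac{27}{16} e_{1} e_{2} + \frac{27}{2} e_{1} e_{3} - \frac{12}{5} e_{2} e_{3}
Answer: -\frac{27}{16} e_{1} e_{2} + \frac{27}{2} e_{1} e_{3} - \frac{12}{5} e_{2} e_{3}


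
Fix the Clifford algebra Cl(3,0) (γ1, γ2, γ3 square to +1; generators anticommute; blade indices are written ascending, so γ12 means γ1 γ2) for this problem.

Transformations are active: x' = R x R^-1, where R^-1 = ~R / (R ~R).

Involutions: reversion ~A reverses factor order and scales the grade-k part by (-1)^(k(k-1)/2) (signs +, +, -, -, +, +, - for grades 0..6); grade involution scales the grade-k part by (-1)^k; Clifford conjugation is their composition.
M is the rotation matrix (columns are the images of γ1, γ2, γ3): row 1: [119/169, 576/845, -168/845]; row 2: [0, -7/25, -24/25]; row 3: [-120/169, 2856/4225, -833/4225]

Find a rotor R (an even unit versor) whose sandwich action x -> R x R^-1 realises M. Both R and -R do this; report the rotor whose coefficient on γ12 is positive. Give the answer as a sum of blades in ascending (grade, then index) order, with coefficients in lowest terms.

Method: write R = a + b12*γ12 + b13*γ13 + b23*γ23 with a^2 + b12^2 + b13^2 + b23^2 = 1 (so R^-1 = ~R). Expanding the columns R e_j ~R gives tr M = 4a^2 - 1 and, from the antisymmetric part, M21 - M12 = -4a*b12, M13 - M31 = 4a*b13, M32 - M23 = -4a*b23.
Here tr M = 959/4225, so a^2 = (1 + tr M)/4 = 1296/4225 and a = ±36/65. Taking a = 36/65: M21 - M12 = -576/845, M13 - M31 = 432/845, M32 - M23 = 6912/4225, giving b12 = 4/13, b13 = 3/13, b23 = -48/65, i.e. R = 36/65 + 4/13*γ12 + 3/13*γ13 - 48/65*γ23.
Its γ12 coefficient is already positive.
Answer: 36/65 + 4/13*γ12 + 3/13*γ13 - 48/65*γ23. Uniqueness: Spin(3) -> SO(3) maps R and -R to the same rotation of trace 959/4225; fixing the sign of the γ12 coefficient removes the ambiguity.


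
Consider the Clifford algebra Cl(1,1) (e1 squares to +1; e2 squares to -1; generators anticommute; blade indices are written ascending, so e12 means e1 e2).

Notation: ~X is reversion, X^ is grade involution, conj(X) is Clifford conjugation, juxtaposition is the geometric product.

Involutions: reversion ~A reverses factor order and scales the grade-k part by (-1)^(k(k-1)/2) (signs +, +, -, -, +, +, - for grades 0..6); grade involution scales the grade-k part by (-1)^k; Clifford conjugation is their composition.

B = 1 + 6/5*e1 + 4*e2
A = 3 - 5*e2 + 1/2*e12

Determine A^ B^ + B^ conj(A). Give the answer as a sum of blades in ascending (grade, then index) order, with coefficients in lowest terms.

first term: 23 - 8/5*e1 - 32/5*e2 + 13/2*e12
second term: 23 - 8/5*e1 - 32/5*e2 - 13/2*e12
Answer: 46 - 16/5*e1 - 64/5*e2


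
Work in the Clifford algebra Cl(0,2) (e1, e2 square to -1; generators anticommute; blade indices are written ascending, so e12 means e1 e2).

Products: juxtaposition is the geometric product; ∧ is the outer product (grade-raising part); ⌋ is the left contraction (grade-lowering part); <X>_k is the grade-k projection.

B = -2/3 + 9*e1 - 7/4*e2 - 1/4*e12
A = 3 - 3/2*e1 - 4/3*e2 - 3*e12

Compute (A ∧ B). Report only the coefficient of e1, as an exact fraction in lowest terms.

step 1: -2 + 28*e1 - 157/36*e2 + 127/8*e12
Answer: 28


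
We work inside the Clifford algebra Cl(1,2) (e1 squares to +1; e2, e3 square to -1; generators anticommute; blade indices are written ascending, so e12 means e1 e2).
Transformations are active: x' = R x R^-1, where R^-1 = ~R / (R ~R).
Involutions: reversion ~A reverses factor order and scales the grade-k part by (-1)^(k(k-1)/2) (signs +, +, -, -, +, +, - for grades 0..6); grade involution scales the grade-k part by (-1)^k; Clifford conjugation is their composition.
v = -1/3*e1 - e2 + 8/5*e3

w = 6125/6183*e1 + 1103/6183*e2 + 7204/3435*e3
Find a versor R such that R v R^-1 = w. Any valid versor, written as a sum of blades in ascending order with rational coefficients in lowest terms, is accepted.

Equal squares first: v^2 = w^2 = -776/225. Then v + w = 4064/6183*e1 - 5080/6183*e2 + 2540/687*e3 is a versor taking v to w, provided it is invertible.
Answer: 4064/6183*e1 - 5080/6183*e2 + 2540/687*e3


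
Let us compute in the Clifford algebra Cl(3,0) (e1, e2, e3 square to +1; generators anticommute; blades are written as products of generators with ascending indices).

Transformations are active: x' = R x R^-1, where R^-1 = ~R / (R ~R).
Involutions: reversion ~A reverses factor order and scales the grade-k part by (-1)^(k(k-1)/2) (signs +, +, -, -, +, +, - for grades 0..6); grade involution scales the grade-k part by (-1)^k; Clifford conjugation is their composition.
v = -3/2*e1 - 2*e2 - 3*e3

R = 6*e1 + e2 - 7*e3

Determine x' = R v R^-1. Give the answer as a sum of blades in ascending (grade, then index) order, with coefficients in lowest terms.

~R = 6*e1 + e2 - 7*e3, and R ~R = 86, so R^-1 = ~R / (86).
R v = 10 - 21/2*e1 e2 - 57/2*e1 e3 - 17*e2 e3
Answer: 249/86*e1 + 96/43*e2 + 59/43*e3


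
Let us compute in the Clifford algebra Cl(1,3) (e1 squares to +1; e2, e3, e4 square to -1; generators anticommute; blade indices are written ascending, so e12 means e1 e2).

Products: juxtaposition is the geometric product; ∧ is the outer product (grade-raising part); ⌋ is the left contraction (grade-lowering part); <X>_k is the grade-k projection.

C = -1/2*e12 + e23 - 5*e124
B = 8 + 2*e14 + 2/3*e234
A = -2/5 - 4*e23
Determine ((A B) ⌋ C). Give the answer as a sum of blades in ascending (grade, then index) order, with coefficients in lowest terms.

step 1: -16/5 + 8/3*e4 - 4/5*e14 - 32*e23 - 4/15*e234 - 8*e1234
step 2: 32 - 4*e2 + 224/15*e12 - 16/5*e23 + 16*e124
Answer: 32 - 4*e2 + 224/15*e12 - 16/5*e23 + 16*e124


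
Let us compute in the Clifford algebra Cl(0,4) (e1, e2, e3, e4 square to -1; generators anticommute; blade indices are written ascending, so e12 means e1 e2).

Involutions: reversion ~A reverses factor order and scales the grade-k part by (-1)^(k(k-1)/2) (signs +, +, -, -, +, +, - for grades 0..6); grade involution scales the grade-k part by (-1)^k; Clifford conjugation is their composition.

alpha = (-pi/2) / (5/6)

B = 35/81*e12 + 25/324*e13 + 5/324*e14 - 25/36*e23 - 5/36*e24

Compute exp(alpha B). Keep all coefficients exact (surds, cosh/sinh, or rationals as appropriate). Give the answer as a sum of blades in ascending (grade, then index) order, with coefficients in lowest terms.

B^2 term by term: the squares give (35/81)^2*(e12)^2 + (25/324)^2*(e13)^2 + (5/324)^2*(e14)^2 + (-25/36)^2*(e23)^2 + (-5/36)^2*(e24)^2 = 1225/6561*(-1) + 625/104976*(-1) + 25/104976*(-1) + 625/1296*(-1) + 25/1296*(-1) = -25/36 (each basis 2-blade squares to minus the product of its generators' squares); cross terms between blades sharing an index anticommute and cancel; the commuting (index-disjoint) pairs give grade-4 terms 2*c*c'*(blade product), which cancel blade by blade — e1234: 125/5832 - 125/5832 = 0 — confirming B is simple. So B^2 = -25/36.
B^2 = -25/36 — the series telescopes trigonometrically here: l = 5/6, alpha*l = -pi/2, so exp(alpha B) = cos(-pi/2) + (sin(-pi/2)/(5/6))*B = 0 + (-6/5)*B.
Answer: -14/27*e12 - 5/54*e13 - 1/54*e14 + 5/6*e23 + 1/6*e24


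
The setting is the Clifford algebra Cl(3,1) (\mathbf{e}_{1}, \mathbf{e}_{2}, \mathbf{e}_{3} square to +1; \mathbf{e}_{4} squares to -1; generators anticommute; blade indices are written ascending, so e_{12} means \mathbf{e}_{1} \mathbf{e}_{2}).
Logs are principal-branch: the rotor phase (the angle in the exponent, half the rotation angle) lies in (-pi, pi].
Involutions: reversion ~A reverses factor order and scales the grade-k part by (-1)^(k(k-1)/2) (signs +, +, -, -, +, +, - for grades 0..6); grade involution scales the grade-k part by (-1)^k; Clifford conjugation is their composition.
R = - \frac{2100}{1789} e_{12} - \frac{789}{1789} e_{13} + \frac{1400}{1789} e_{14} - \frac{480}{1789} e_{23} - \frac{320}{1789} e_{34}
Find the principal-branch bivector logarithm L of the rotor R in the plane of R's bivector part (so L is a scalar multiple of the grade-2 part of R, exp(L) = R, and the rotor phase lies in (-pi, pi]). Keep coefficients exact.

The scalar part of R is 0, and that scalar determines the rotor phase on the principal branch; recovering the unit plane as bivector-part over sine of the phase gives L = phase * plane.
Concretely: cos(phase) = 0 gives phase = ±\frac{\pi}{2}, and since phase/sin(phase) is even the sign is immaterial: L = (phase/sin(phase)) * <R>_2 = (\frac{\pi}{2}) * <R>_2.
Answer: - \frac{1050 \pi}{1789} e_{12} - \frac{789 \pi}{3578} e_{13} + \frac{700 \pi}{1789} e_{14} - \frac{240 \pi}{1789} e_{23} - \frac{160 \pi}{1789} e_{34}


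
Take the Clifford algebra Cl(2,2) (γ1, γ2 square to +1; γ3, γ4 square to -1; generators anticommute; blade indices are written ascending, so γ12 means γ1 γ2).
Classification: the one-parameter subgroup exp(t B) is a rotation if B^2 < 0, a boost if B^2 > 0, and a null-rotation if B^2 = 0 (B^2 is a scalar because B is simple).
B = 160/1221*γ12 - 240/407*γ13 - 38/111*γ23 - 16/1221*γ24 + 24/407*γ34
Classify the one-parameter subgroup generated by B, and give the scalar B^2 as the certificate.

B^2 term by term: the squares give (160/1221)^2*(γ12)^2 + (-240/407)^2*(γ13)^2 + (-38/111)^2*(γ23)^2 + (-16/1221)^2*(γ24)^2 + (24/407)^2*(γ34)^2 = 25600/1490841*(-1) + 57600/165649*(+1) + 1444/12321*(+1) + 256/1490841*(+1) + 576/165649*(-1) = 4/9 (each basis 2-blade squares to minus the product of its generators' squares); cross terms between blades sharing an index anticommute and cancel; the commuting (index-disjoint) pairs give grade-4 terms 2*c*c'*(blade product), which cancel blade by blade — γ1234: 2560/165649 - 2560/165649 = 0 — confirming B is simple. So B^2 = 4/9.
Answer: boost, certificate B^2 = 4/9. B^2 = 4/9 is basis-independent, so its sign is the whole story.


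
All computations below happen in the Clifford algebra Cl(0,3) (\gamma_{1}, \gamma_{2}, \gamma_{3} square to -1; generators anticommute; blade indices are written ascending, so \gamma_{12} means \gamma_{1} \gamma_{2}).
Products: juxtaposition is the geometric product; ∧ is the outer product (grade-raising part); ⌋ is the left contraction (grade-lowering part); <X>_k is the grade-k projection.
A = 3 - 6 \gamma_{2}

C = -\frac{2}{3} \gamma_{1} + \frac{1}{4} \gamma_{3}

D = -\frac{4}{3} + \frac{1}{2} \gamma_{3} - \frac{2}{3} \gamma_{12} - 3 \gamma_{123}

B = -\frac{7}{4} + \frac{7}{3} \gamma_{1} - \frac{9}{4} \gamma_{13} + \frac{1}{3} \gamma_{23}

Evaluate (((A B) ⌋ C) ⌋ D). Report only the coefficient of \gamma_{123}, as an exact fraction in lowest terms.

step 1: -\frac{21}{4} + 7 \gamma_{1} + \frac{21}{2} \gamma_{2} + 2 \gamma_{3} + 14 \gamma_{12} - \frac{27}{4} \gamma_{13} + \gamma_{23} - \frac{27}{2} \gamma_{123}
step 2: \frac{25}{6} + \frac{7}{2} \gamma_{1} - \frac{21}{16} \gamma_{3}
step 3: -\frac{1411}{288} + \frac{7}{3} \gamma_{2} + \frac{25}{12} \gamma_{3} - \frac{967}{144} \gamma_{12} + \frac{21}{2} \gamma_{23} - \frac{25}{2} \gamma_{123}
Answer: -\frac{25}{2}


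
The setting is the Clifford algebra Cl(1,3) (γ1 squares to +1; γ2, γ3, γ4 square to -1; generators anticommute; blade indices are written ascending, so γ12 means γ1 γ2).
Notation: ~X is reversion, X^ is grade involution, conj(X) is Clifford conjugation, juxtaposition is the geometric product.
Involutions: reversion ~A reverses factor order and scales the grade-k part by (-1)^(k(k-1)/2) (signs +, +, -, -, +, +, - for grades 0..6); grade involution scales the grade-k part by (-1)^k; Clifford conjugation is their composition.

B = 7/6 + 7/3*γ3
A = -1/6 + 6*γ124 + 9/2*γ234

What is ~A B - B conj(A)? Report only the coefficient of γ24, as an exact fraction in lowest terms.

first term: -7/36 - 7/18*γ3 - 21/2*γ24 - 7*γ124 - 21/4*γ234 + 14*γ1234
second term: -7/36 - 7/18*γ3 + 21/2*γ24 + 7*γ124 + 21/4*γ234 + 14*γ1234
Answer: -21


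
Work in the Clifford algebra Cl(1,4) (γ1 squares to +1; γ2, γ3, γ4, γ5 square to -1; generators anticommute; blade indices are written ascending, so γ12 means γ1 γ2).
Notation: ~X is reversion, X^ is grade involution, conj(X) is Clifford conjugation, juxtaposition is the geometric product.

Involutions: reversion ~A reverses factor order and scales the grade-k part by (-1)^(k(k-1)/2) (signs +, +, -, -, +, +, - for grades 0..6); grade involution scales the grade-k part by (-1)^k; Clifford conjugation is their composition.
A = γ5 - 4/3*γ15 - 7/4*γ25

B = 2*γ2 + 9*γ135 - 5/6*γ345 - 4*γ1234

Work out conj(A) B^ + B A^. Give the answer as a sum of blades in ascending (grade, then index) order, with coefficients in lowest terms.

first term: 12*γ3 - 7/2*γ5 - 9*γ13 - 2*γ25 + 5/6*γ34 - 63/4*γ123 + 8/3*γ125 - 10/9*γ134 - 35/24*γ234 - 7*γ1345 - 16/3*γ2345 + 4*γ12345
second term: 12*γ3 + 7/2*γ5 + 9*γ13 - 2*γ25 - 5/6*γ34 + 63/4*γ123 + 8/3*γ125 + 10/9*γ134 + 35/24*γ234 - 7*γ1345 - 16/3*γ2345 + 4*γ12345
Answer: 24*γ3 - 4*γ25 + 16/3*γ125 - 14*γ1345 - 32/3*γ2345 + 8*γ12345


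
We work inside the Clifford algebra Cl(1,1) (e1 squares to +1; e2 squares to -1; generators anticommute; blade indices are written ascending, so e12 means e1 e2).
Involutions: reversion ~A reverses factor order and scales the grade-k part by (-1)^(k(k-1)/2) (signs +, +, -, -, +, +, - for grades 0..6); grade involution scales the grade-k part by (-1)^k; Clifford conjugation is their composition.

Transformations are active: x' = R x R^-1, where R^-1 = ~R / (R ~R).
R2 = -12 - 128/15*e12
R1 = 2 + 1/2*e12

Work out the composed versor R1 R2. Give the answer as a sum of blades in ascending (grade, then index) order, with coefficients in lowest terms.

Distribute over the terms of R1 (each basis-blade product reordered to ascending indices, repeated generators contracted through their squares):
(2) R2 = -24 - 256/15*e12
(1/2*e12) R2 = -64/15 - 6*e12
Summing the partial products and collecting blades:
Answer: -424/15 - 346/15*e12


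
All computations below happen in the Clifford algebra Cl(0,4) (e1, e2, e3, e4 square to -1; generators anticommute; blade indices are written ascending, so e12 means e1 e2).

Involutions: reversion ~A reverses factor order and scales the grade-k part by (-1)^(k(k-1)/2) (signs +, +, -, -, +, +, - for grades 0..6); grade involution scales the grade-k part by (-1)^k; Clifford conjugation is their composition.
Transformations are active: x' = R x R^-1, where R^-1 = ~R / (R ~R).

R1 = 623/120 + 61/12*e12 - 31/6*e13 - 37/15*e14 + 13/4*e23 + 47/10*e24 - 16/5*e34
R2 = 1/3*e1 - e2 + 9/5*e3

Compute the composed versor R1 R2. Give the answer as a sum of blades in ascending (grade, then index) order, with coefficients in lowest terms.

Distribute over the terms of R2 (each basis-blade product reordered to ascending indices, repeated generators contracted through their squares):
R1 (1/3*e1) = 623/360*e1 + 61/36*e2 - 31/18*e3 - 37/45*e4 + 13/12*e123 + 47/30*e124 - 16/15*e134
R1 (-e2) = 61/12*e1 - 623/120*e2 - 13/4*e3 - 47/10*e4 - 31/6*e123 - 37/15*e124 + 16/5*e234
R1 (9/5*e3) = 93/10*e1 - 117/20*e2 + 1869/200*e3 - 144/25*e4 + 183/20*e123 + 111/25*e134 - 423/50*e234
Summing the partial products and collecting blades:
Answer: 5801/360*e1 - 673/72*e2 + 7871/1800*e3 - 5077/450*e4 + 76/15*e123 - 9/10*e124 + 253/75*e134 - 263/50*e234


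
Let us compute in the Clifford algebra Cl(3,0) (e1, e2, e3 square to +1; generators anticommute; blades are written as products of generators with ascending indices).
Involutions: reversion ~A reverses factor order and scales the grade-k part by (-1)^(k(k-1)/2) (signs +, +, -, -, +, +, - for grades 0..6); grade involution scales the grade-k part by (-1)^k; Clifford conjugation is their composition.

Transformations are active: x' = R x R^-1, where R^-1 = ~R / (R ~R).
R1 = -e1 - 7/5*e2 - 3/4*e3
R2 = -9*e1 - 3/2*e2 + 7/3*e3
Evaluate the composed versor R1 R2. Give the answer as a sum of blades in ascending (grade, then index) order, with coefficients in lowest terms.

Distribute over the terms of R1 (each basis-blade product reordered to ascending indices, repeated generators contracted through their squares):
(-e1) R2 = 9 + 3/2*e1 e2 - 7/3*e1 e3
(-7/5*e2) R2 = 21/10 - 63/5*e1 e2 - 49/15*e2 e3
(-3/4*e3) R2 = -7/4 - 27/4*e1 e3 - 9/8*e2 e3
Summing the partial products and collecting blades:
Answer: 187/20 - 111/10*e1 e2 - 109/12*e1 e3 - 527/120*e2 e3


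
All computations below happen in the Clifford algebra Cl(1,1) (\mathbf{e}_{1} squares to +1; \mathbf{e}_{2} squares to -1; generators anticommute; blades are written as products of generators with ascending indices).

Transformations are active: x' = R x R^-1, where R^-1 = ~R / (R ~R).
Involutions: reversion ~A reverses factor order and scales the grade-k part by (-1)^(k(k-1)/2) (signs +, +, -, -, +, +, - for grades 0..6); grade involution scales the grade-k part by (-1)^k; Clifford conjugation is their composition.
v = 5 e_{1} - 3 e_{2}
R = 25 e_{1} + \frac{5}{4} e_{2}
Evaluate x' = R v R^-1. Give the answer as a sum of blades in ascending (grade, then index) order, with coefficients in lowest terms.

~R = 25 e_{1} + \frac{5}{4} e_{2}, and R ~R = \frac{9975}{16}, so R^-1 = ~R / (\frac{9975}{16}).
R v = \frac{515}{4} - \frac{325}{4} e_{1} e_{2}
Answer: \frac{2125}{399} e_{1} + \frac{1403}{399} e_{2}


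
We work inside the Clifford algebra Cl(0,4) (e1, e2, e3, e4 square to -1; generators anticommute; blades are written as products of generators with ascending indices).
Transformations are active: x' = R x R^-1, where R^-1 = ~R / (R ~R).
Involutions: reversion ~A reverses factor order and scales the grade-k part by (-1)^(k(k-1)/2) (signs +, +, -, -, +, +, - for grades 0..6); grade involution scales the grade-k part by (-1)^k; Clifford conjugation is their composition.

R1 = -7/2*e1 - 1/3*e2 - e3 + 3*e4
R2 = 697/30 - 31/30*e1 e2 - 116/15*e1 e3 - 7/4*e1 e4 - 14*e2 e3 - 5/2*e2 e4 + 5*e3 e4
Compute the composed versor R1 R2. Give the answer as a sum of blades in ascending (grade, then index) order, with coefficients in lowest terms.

Distribute over the terms of R1 (each basis-blade product reordered to ascending indices, repeated generators contracted through their squares):
(-7/2*e1) R2 = -4879/60*e1 - 217/60*e2 - 406/15*e3 - 49/8*e4 + 49*e1 e2 e3 + 35/4*e1 e2 e4 - 35/2*e1 e3 e4
(-1/3*e2) R2 = 31/90*e1 - 697/90*e2 - 14/3*e3 - 5/6*e4 - 116/45*e1 e2 e3 - 7/12*e1 e2 e4 - 5/3*e2 e3 e4
(-e3) R2 = 116/15*e1 + 14*e2 - 697/30*e3 + 5*e4 + 31/30*e1 e2 e3 - 7/4*e1 e3 e4 - 5/2*e2 e3 e4
(3*e4) R2 = -21/4*e1 - 15/2*e2 + 15*e3 + 697/10*e4 - 31/10*e1 e2 e4 - 116/5*e1 e3 e4 - 42*e2 e3 e4
Summing the partial products and collecting blades:
Answer: -3532/45*e1 - 175/36*e2 - 1199/30*e3 + 8129/120*e4 + 4271/90*e1 e2 e3 + 76/15*e1 e2 e4 - 849/20*e1 e3 e4 - 277/6*e2 e3 e4


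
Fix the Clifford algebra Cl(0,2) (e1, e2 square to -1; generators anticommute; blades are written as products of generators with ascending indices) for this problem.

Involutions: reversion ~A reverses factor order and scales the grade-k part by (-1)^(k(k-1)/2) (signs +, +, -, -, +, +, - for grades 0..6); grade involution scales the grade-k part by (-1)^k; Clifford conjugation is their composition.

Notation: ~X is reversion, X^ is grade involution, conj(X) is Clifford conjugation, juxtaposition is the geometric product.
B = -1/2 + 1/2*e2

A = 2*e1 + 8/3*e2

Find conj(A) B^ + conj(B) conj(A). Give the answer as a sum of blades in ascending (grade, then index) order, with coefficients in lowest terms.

first term: -4/3 + e1 + 4/3*e2 + e1 e2
second term: -4/3 + e1 + 4/3*e2 - e1 e2
Answer: -8/3 + 2*e1 + 8/3*e2
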